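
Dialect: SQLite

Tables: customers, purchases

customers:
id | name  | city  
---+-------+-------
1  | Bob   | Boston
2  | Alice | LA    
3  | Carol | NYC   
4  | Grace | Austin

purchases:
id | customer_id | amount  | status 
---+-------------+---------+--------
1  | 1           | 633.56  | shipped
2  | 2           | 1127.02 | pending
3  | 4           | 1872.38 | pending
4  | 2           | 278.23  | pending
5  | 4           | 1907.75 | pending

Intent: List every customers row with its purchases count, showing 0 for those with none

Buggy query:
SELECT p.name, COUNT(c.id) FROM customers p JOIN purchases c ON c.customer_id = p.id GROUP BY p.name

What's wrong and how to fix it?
Bug: An inner join excludes parents with zero children

Fix: Use LEFT JOIN so parents without children still appear (COUNT(c.id) gives 0)

Corrected query:
SELECT p.name, COUNT(c.id) FROM customers p LEFT JOIN purchases c ON c.customer_id = p.id GROUP BY p.name

Result:
name  | COUNT(c.id)
------+------------
Alice | 2          
Bob   | 1          
Carol | 0          
Grace | 2          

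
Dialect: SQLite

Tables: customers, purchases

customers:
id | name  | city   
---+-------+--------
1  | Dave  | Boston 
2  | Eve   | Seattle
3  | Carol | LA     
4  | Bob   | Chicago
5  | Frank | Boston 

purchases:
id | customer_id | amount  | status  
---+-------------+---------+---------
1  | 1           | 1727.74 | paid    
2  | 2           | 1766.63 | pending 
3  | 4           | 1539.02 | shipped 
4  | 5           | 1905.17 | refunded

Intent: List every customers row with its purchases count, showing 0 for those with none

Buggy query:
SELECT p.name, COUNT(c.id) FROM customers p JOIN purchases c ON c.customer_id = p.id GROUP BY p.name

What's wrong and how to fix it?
Bug: An inner join excludes parents with zero children

Fix: Use LEFT JOIN so parents without children still appear (COUNT(c.id) gives 0)

Corrected query:
SELECT p.name, COUNT(c.id) FROM customers p LEFT JOIN purchases c ON c.customer_id = p.id GROUP BY p.name

Result:
name  | COUNT(c.id)
------+------------
Bob   | 1          
Carol | 0          
Dave  | 1          
Eve   | 1          
Frank | 1          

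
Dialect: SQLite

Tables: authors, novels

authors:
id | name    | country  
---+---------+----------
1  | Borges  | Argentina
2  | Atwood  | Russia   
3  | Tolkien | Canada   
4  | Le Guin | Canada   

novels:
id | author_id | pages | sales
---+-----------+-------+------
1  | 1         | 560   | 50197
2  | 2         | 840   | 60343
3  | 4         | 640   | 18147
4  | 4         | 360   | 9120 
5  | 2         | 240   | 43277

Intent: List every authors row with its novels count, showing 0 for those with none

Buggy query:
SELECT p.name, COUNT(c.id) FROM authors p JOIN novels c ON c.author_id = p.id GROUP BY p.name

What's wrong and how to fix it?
Bug: An inner join excludes parents with zero children

Fix: Switch to LEFT JOIN to retain unmatched parent rows

Corrected query:
SELECT p.name, COUNT(c.id) FROM authors p LEFT JOIN novels c ON c.author_id = p.id GROUP BY p.name

Result:
name    | COUNT(c.id)
--------+------------
Atwood  | 2          
Borges  | 1          
Le Guin | 2          
Tolkien | 0          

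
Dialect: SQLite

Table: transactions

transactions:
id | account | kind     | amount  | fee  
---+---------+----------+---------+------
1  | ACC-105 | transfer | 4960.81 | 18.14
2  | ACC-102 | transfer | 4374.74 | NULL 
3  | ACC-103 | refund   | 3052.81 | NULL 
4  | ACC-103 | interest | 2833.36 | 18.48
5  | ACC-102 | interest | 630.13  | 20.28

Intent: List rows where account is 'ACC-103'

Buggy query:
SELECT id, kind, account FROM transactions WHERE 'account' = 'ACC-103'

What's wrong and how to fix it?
Bug: Single quotes denote string literals in SQL; the column name is being compared as a constant string

Fix: Reference the column as account without single quotes

Corrected query:
SELECT id, kind, account FROM transactions WHERE account = 'ACC-103'

Result:
id | kind     | account
---+----------+--------
3  | refund   | ACC-103
4  | interest | ACC-103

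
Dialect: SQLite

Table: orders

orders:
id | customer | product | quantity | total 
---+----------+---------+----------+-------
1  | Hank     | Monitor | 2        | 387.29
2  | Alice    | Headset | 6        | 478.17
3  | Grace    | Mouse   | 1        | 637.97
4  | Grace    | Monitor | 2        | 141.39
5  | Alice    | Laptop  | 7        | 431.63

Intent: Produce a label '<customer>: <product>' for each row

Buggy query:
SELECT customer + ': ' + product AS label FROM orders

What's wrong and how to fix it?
Bug: SQLite uses || for string concatenation; + coerces text to numbers (yielding 0)

Fix: Replace + with || to concatenate text

Corrected query:
SELECT customer || ': ' || product AS label FROM orders

Result:
label         
--------------
Hank: Monitor 
Alice: Headset
Grace: Mouse  
Grace: Monitor
Alice: Laptop 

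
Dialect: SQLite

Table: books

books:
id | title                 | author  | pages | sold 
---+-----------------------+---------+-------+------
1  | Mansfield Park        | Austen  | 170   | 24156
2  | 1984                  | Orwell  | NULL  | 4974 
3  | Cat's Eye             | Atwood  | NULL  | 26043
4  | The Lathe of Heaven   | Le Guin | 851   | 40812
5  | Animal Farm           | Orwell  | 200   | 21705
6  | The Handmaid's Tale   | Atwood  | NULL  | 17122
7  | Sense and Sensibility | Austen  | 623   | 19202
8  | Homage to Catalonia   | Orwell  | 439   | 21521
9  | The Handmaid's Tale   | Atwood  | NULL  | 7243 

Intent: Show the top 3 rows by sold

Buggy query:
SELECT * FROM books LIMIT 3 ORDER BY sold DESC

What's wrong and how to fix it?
Bug: ORDER BY cannot follow LIMIT; LIMIT is the final clause

Fix: Sort with ORDER BY, then apply LIMIT

Corrected query:
SELECT * FROM books ORDER BY sold DESC LIMIT 3

Result:
id | title               | author  | pages | sold 
---+---------------------+---------+-------+------
4  | The Lathe of Heaven | Le Guin | 851   | 40812
3  | Cat's Eye           | Atwood  | NULL  | 26043
1  | Mansfield Park      | Austen  | 170   | 24156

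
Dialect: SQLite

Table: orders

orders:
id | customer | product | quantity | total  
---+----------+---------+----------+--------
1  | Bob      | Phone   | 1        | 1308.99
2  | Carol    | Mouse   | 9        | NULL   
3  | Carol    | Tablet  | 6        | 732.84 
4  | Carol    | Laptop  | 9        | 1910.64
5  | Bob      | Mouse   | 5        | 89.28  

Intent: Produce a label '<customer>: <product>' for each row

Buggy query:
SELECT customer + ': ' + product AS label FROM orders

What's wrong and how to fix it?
Bug: '+' is numeric addition; on text columns SQLite converts them to 0 instead of concatenating

Fix: Replace + with || to concatenate text

Corrected query:
SELECT customer || ': ' || product AS label FROM orders

Result:
label        
-------------
Bob: Phone   
Carol: Mouse 
Carol: Tablet
Carol: Laptop
Bob: Mouse   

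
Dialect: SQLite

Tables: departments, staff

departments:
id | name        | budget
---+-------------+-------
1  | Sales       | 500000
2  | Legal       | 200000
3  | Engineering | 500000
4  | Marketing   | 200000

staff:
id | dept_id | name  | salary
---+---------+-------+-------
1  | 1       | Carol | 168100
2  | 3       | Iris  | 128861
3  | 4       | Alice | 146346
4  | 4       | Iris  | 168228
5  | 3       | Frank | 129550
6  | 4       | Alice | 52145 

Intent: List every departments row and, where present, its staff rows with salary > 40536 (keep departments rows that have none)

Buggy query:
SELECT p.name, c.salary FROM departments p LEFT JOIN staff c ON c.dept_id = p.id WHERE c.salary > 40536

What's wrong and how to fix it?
Bug: Filtering c.salary in WHERE discards the NULL rows produced by LEFT JOIN, turning it into an inner join

Fix: Move the right-table condition into the ON clause so unmatched parents are kept

Corrected query:
SELECT p.name, c.salary FROM departments p LEFT JOIN staff c ON c.dept_id = p.id AND c.salary > 40536

Result:
name        | salary
------------+-------
Sales       | 168100
Legal       | NULL  
Engineering | 128861
Engineering | 129550
Marketing   | 52145 
Marketing   | 146346
Marketing   | 168228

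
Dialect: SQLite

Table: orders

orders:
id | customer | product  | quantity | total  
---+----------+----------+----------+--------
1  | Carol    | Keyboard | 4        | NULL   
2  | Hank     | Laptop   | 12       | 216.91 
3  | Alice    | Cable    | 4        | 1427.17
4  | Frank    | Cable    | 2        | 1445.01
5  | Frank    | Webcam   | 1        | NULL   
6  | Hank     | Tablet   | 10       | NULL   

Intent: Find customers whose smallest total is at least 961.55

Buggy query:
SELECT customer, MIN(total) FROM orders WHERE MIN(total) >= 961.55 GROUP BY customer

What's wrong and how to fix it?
Bug: MIN() in WHERE is a misuse of aggregate

Fix: Use HAVING for the per-group MIN condition

Corrected query:
SELECT customer, MIN(total) FROM orders GROUP BY customer HAVING MIN(total) >= 961.55

Result:
customer | MIN(total)
---------+-----------
Alice    | 1427.17   
Frank    | 1445.01   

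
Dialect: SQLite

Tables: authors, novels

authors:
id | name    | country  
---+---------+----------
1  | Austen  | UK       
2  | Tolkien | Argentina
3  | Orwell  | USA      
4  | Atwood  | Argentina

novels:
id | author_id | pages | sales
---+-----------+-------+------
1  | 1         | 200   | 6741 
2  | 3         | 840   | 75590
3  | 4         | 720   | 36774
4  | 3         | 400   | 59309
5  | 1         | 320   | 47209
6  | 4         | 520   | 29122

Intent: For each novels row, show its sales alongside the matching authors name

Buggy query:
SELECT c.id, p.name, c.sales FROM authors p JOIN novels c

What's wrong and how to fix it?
Bug: Missing join condition: each novels row is matched to all authors rows instead of just its own

Fix: Specify the join condition linking the foreign key to the parent id

Corrected query:
SELECT c.id, p.name, c.sales FROM authors p JOIN novels c ON c.author_id = p.id

Result:
id | name   | sales
---+--------+------
1  | Austen | 6741 
2  | Orwell | 75590
3  | Atwood | 36774
4  | Orwell | 59309
5  | Austen | 47209
6  | Atwood | 29122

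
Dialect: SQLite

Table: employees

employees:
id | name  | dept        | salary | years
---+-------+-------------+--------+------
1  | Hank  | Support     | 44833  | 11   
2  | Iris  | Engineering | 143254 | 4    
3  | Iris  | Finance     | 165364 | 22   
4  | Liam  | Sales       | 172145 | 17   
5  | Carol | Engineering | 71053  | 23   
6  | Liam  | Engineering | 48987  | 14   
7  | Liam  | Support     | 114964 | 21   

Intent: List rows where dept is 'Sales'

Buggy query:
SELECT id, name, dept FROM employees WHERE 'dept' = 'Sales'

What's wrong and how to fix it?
Bug: 'dept' in single quotes is a string literal, not the column; the comparison is literal-vs-literal and never true

Fix: Remove the quotes around the column name (or use double quotes for an identifier)

Corrected query:
SELECT id, name, dept FROM employees WHERE dept = 'Sales'

Result:
id | name | dept 
---+------+------
4  | Liam | Sales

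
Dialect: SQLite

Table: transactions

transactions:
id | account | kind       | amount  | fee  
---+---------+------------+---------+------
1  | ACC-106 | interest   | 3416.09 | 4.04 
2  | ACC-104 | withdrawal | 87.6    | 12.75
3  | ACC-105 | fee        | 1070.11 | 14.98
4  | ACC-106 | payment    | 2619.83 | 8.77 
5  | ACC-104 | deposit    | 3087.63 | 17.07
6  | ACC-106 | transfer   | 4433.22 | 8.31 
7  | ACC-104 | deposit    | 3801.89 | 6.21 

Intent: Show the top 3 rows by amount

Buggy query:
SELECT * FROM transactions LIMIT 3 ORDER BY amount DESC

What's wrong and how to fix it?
Bug: LIMIT must come after ORDER BY

Fix: Swap the clauses: ORDER BY first, then LIMIT

Corrected query:
SELECT * FROM transactions ORDER BY amount DESC LIMIT 3

Result:
id | account | kind     | amount  | fee 
---+---------+----------+---------+-----
6  | ACC-106 | transfer | 4433.22 | 8.31
7  | ACC-104 | deposit  | 3801.89 | 6.21
1  | ACC-106 | interest | 3416.09 | 4.04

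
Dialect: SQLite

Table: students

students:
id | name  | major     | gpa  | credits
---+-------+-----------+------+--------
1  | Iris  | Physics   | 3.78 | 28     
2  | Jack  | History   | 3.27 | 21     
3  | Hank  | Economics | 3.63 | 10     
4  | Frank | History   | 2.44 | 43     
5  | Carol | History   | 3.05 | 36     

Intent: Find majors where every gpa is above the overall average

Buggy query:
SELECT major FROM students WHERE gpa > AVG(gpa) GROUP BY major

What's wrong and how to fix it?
Bug: AVG() is an aggregate; it can't sit directly in WHERE

Fix: Compute the overall average in a scalar subquery and compare each group's MIN against it in HAVING

Corrected query:
SELECT major FROM students GROUP BY major HAVING MIN(gpa) > (SELECT AVG(gpa) FROM students)

Result:
major    
---------
Economics
Physics  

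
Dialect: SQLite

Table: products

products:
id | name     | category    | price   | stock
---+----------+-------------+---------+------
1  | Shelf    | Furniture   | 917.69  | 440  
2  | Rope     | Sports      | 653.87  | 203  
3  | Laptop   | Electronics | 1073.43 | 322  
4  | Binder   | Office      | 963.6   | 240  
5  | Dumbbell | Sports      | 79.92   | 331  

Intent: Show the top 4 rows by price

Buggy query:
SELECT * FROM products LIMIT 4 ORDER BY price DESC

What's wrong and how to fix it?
Bug: ORDER BY cannot follow LIMIT; LIMIT is the final clause

Fix: Sort with ORDER BY, then apply LIMIT

Corrected query:
SELECT * FROM products ORDER BY price DESC LIMIT 4

Result:
id | name   | category    | price   | stock
---+--------+-------------+---------+------
3  | Laptop | Electronics | 1073.43 | 322  
4  | Binder | Office      | 963.6   | 240  
1  | Shelf  | Furniture   | 917.69  | 440  
2  | Rope   | Sports      | 653.87  | 203  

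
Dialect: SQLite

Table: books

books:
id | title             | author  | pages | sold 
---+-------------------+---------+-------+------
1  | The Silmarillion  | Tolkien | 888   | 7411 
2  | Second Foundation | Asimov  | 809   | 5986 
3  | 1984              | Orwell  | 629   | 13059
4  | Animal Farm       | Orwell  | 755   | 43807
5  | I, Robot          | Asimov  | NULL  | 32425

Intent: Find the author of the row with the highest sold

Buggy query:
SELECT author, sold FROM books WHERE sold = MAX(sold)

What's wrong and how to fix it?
Bug: MAX(sold) is an aggregate and cannot be used directly in WHERE

Fix: Use a subquery: WHERE sold = (SELECT MAX(sold) FROM books)

Corrected query:
SELECT author, sold FROM books WHERE sold = (SELECT MAX(sold) FROM books)

Result:
author | sold 
-------+------
Orwell | 43807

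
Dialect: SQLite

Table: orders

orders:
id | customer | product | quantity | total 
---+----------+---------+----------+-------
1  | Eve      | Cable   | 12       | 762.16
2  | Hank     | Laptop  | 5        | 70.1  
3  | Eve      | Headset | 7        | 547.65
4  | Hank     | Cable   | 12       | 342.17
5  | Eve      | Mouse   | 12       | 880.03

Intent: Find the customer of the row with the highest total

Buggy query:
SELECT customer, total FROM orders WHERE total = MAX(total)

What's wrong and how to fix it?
Bug: WHERE is evaluated per row; an aggregate over the whole table isn't defined there

Fix: Wrap MAX in a scalar subquery so WHERE compares against a single value

Corrected query:
SELECT customer, total FROM orders WHERE total = (SELECT MAX(total) FROM orders)

Result:
customer | total 
---------+-------
Eve      | 880.03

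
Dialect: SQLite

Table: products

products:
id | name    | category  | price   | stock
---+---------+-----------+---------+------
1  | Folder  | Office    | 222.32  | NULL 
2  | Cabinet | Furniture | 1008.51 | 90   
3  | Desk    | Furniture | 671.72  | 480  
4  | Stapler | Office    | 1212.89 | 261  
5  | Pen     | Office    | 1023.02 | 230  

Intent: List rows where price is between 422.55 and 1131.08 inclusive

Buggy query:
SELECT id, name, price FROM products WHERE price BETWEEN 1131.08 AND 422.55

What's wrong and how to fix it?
Bug: The bounds are reversed; BETWEEN a AND b requires a <= b to match anything

Fix: Swap the bounds so the smaller value comes first

Corrected query:
SELECT id, name, price FROM products WHERE price BETWEEN 422.55 AND 1131.08

Result:
id | name    | price  
---+---------+--------
2  | Cabinet | 1008.51
3  | Desk    | 671.72 
5  | Pen     | 1023.02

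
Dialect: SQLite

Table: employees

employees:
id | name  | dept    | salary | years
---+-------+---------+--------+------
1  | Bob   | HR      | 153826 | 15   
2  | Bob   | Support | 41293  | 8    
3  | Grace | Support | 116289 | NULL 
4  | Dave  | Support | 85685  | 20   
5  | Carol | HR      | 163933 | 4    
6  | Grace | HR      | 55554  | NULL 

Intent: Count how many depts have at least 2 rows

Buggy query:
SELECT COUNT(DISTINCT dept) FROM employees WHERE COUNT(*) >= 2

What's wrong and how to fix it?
Bug: WHERE filters individual rows, not groups, so a group-level COUNT is invalid there

Fix: Use a subquery that GROUPs and filters with HAVING, then count its rows

Corrected query:
SELECT COUNT(*) FROM (SELECT dept FROM employees GROUP BY dept HAVING COUNT(*) >= 2)

Result:
COUNT(*)
--------
2       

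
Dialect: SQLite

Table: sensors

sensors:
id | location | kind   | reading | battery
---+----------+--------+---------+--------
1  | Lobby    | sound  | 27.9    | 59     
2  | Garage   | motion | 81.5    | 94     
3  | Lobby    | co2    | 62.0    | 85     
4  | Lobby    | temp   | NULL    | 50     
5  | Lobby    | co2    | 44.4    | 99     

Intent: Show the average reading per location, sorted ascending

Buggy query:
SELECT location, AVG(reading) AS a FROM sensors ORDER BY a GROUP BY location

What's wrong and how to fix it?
Bug: ORDER BY appears before GROUP BY; SQL clause order requires GROUP BY first

Fix: Reorder: SELECT … FROM … GROUP BY … ORDER BY …

Corrected query:
SELECT location, AVG(reading) AS a FROM sensors GROUP BY location ORDER BY a

Result:
location | a        
---------+----------
Lobby    | 44.766667
Garage   | 81.5     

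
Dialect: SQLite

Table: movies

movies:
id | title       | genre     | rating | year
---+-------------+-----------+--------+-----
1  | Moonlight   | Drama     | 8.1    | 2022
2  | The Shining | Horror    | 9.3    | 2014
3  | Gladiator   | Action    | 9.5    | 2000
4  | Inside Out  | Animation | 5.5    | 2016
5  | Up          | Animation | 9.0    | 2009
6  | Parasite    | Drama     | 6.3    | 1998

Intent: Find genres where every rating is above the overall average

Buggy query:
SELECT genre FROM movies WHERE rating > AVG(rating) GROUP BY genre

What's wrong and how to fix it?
Bug: WHERE evaluates per row before aggregation, so AVG() is unavailable

Fix: Compute the overall average in a scalar subquery and compare each group's MIN against it in HAVING

Corrected query:
SELECT genre FROM movies GROUP BY genre HAVING MIN(rating) > (SELECT AVG(rating) FROM movies)

Result:
genre 
------
Action
Horror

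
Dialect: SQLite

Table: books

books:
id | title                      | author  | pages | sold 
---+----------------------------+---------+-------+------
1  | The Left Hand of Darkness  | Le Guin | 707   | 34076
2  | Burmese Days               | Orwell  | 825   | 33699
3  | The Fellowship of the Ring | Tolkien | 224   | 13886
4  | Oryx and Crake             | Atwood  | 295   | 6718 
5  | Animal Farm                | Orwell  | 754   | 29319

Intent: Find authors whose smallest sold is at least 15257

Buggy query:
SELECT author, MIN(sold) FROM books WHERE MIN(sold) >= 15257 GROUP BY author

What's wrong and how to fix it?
Bug: MIN() in WHERE is a misuse of aggregate

Fix: Use HAVING for the per-group MIN condition

Corrected query:
SELECT author, MIN(sold) FROM books GROUP BY author HAVING MIN(sold) >= 15257

Result:
author  | MIN(sold)
--------+----------
Le Guin | 34076    
Orwell  | 29319    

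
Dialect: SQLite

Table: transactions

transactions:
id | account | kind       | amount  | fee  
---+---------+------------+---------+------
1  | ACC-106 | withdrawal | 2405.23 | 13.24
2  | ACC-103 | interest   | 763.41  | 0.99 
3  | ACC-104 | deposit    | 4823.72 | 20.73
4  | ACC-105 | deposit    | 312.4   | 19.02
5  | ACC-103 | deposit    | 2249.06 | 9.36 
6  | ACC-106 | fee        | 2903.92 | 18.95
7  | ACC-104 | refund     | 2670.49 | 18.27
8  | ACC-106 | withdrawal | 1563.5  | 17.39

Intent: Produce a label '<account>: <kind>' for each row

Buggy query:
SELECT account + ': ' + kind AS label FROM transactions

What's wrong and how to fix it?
Bug: '+' is numeric addition; on text columns SQLite converts them to 0 instead of concatenating

Fix: Replace + with || to concatenate text

Corrected query:
SELECT account || ': ' || kind AS label FROM transactions

Result:
label              
-------------------
ACC-106: withdrawal
ACC-103: interest  
ACC-104: deposit   
ACC-105: deposit   
ACC-103: deposit   
ACC-106: fee       
ACC-104: refund    
ACC-106: withdrawal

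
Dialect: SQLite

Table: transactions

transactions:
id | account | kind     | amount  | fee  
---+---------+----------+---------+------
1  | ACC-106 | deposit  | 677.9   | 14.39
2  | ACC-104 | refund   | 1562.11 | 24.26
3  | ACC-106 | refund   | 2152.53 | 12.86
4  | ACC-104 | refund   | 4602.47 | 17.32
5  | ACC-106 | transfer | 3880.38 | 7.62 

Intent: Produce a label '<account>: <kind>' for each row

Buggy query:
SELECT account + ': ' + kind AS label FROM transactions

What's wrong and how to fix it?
Bug: '+' is numeric addition; on text columns SQLite converts them to 0 instead of concatenating

Fix: Use the || operator for string concatenation

Corrected query:
SELECT account || ': ' || kind AS label FROM transactions

Result:
label            
-----------------
ACC-106: deposit 
ACC-104: refund  
ACC-106: refund  
ACC-104: refund  
ACC-106: transfer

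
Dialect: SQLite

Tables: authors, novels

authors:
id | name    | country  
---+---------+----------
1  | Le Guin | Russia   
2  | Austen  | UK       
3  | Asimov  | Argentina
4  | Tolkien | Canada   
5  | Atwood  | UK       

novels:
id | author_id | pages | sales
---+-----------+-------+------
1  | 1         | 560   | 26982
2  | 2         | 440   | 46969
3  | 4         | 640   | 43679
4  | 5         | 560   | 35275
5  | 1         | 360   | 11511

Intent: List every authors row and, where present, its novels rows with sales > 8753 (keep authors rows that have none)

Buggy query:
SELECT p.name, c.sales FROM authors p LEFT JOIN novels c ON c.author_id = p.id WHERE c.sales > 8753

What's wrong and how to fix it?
Bug: A WHERE condition on the right-hand table after LEFT JOIN drops unmatched parents

Fix: Move the right-table condition into the ON clause so unmatched parents are kept

Corrected query:
SELECT p.name, c.sales FROM authors p LEFT JOIN novels c ON c.author_id = p.id AND c.sales > 8753

Result:
name    | sales
--------+------
Le Guin | 11511
Le Guin | 26982
Austen  | 46969
Asimov  | NULL 
Tolkien | 43679
Atwood  | 35275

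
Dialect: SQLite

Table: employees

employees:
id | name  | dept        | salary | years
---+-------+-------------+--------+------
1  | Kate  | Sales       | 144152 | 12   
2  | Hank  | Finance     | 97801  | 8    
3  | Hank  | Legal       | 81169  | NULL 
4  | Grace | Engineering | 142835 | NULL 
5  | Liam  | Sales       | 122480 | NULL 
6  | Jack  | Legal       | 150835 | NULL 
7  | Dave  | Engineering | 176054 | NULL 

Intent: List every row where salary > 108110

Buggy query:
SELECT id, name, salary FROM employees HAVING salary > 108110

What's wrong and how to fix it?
Bug: HAVING filters the output of aggregation, but this query has no GROUP BY and no aggregate functions, so SQLite rejects it (HAVING clause on a non-aggregate query); the condition here is per row

Fix: Replace HAVING with WHERE since the condition applies to individual rows

Corrected query:
SELECT id, name, salary FROM employees WHERE salary > 108110

Result:
id | name  | salary
---+-------+-------
1  | Kate  | 144152
4  | Grace | 142835
5  | Liam  | 122480
6  | Jack  | 150835
7  | Dave  | 176054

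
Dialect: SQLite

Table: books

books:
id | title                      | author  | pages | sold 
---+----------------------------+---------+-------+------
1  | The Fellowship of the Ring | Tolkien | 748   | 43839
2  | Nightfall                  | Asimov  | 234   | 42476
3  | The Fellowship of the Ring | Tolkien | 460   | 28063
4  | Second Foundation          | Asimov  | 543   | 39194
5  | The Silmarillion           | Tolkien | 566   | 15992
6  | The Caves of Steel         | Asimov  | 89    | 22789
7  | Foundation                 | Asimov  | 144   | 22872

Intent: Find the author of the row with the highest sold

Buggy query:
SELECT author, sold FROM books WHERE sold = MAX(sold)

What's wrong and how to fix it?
Bug: WHERE is evaluated per row; an aggregate over the whole table isn't defined there

Fix: Use a subquery: WHERE sold = (SELECT MAX(sold) FROM books)

Corrected query:
SELECT author, sold FROM books WHERE sold = (SELECT MAX(sold) FROM books)

Result:
author  | sold 
--------+------
Tolkien | 43839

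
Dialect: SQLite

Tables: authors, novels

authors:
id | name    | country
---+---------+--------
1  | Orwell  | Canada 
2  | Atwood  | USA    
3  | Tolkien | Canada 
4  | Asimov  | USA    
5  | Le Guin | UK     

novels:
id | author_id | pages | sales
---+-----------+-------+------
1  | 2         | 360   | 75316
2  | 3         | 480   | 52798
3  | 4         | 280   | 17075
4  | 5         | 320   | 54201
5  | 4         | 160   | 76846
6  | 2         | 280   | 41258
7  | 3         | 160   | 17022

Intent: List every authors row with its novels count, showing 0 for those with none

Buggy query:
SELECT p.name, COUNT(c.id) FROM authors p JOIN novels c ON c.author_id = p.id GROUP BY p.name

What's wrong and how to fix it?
Bug: An inner join excludes parents with zero children

Fix: Switch to LEFT JOIN to retain unmatched parent rows

Corrected query:
SELECT p.name, COUNT(c.id) FROM authors p LEFT JOIN novels c ON c.author_id = p.id GROUP BY p.name

Result:
name    | COUNT(c.id)
--------+------------
Asimov  | 2          
Atwood  | 2          
Le Guin | 1          
Orwell  | 0          
Tolkien | 2          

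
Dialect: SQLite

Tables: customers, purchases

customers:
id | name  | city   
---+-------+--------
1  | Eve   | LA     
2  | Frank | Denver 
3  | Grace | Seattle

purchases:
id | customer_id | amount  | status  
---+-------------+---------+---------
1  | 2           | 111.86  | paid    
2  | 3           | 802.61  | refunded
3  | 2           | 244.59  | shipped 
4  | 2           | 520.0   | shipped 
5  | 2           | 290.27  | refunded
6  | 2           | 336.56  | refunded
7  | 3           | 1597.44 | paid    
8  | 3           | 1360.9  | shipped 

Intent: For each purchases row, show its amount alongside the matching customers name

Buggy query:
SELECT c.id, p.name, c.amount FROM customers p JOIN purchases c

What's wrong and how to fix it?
Bug: JOIN with no ON clause produces a cartesian product; every purchases row pairs with every customers row

Fix: Add ON c.customer_id = p.id to the JOIN

Corrected query:
SELECT c.id, p.name, c.amount FROM customers p JOIN purchases c ON c.customer_id = p.id

Result:
id | name  | amount 
---+-------+--------
1  | Frank | 111.86 
2  | Grace | 802.61 
3  | Frank | 244.59 
4  | Frank | 520    
5  | Frank | 290.27 
6  | Frank | 336.56 
7  | Grace | 1597.44
8  | Grace | 1360.9 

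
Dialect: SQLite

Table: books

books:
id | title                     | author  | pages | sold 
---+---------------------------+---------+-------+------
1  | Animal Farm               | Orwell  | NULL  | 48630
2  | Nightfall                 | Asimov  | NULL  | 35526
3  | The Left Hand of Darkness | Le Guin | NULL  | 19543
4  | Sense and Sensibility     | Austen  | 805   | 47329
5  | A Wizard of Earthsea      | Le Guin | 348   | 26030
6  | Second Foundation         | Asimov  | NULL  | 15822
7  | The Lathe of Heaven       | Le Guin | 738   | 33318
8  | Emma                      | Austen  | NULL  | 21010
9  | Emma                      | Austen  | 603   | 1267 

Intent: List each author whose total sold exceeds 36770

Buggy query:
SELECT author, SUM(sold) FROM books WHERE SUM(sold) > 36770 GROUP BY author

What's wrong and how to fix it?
Bug: SUM(sold) is an aggregate, but WHERE filters rows before aggregation

Fix: Use HAVING (which filters groups after aggregation) instead of WHERE

Corrected query:
SELECT author, SUM(sold) FROM books GROUP BY author HAVING SUM(sold) > 36770

Result:
author  | SUM(sold)
--------+----------
Asimov  | 51348    
Austen  | 69606    
Le Guin | 78891    
Orwell  | 48630    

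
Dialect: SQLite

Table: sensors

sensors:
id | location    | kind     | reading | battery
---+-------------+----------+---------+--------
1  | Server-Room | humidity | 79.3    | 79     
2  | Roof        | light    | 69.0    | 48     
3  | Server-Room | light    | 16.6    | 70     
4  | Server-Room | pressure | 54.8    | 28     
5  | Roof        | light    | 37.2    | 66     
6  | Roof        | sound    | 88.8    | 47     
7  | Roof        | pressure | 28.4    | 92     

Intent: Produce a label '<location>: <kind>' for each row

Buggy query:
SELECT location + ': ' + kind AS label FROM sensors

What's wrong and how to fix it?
Bug: SQLite uses || for string concatenation; + coerces text to numbers (yielding 0)

Fix: Use the || operator for string concatenation

Corrected query:
SELECT location || ': ' || kind AS label FROM sensors

Result:
label                
---------------------
Server-Room: humidity
Roof: light          
Server-Room: light   
Server-Room: pressure
Roof: light          
Roof: sound          
Roof: pressure       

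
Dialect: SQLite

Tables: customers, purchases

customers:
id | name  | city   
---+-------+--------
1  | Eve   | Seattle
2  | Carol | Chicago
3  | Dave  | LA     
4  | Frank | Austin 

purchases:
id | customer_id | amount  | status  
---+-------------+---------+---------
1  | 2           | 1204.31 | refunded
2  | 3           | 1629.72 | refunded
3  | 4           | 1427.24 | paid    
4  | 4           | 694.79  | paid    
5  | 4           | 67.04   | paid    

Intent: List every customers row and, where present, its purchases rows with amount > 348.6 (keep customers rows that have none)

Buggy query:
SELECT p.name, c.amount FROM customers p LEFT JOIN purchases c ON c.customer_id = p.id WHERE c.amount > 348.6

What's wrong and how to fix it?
Bug: Filtering c.amount in WHERE discards the NULL rows produced by LEFT JOIN, turning it into an inner join

Fix: Move the right-table condition into the ON clause so unmatched parents are kept

Corrected query:
SELECT p.name, c.amount FROM customers p LEFT JOIN purchases c ON c.customer_id = p.id AND c.amount > 348.6

Result:
name  | amount 
------+--------
Eve   | NULL   
Carol | 1204.31
Dave  | 1629.72
Frank | 694.79 
Frank | 1427.24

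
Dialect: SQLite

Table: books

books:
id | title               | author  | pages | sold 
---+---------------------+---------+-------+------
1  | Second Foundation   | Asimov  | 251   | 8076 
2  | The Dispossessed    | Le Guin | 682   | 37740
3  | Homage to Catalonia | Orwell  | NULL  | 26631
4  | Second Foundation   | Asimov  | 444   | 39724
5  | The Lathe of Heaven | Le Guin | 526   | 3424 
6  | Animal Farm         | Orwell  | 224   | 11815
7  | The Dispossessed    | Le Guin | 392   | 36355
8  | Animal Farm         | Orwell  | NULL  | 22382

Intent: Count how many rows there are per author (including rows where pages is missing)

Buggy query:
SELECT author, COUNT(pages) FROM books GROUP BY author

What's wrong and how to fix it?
Bug: COUNT(column) counts non-NULL values only; rows with NULL pages aren't counted

Fix: Use COUNT(*) to count all rows regardless of NULL

Corrected query:
SELECT author, COUNT(*) FROM books GROUP BY author

Result:
author  | COUNT(*)
--------+---------
Asimov  | 2       
Le Guin | 3       
Orwell  | 3       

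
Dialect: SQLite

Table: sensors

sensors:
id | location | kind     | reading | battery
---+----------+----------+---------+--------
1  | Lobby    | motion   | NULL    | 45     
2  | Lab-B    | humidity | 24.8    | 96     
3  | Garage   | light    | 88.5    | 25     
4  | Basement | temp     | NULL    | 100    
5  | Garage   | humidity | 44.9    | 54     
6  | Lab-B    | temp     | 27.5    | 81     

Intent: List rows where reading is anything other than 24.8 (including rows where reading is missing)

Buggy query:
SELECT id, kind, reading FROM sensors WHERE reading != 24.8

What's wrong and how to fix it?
Bug: Inequality against NULL is unknown, not true; rows with NULL are dropped

Fix: Handle NULL separately with IS NULL alongside the inequality

Corrected query:
SELECT id, kind, reading FROM sensors WHERE reading != 24.8 OR reading IS NULL

Result:
id | kind     | reading
---+----------+--------
1  | motion   | NULL   
3  | light    | 88.5   
4  | temp     | NULL   
5  | humidity | 44.9   
6  | temp     | 27.5   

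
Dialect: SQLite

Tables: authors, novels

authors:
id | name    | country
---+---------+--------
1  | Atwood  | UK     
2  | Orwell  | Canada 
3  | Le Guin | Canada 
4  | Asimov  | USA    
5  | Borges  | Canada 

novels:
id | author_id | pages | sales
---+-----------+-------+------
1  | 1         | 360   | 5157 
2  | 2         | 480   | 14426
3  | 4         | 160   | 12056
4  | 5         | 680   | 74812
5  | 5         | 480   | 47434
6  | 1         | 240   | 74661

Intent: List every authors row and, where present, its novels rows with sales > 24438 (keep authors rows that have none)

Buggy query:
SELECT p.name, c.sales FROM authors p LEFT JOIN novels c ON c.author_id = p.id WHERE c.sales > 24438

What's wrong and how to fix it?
Bug: Filtering c.sales in WHERE discards the NULL rows produced by LEFT JOIN, turning it into an inner join

Fix: Move the right-table condition into the ON clause so unmatched parents are kept

Corrected query:
SELECT p.name, c.sales FROM authors p LEFT JOIN novels c ON c.author_id = p.id AND c.sales > 24438

Result:
name    | sales
--------+------
Atwood  | 74661
Orwell  | NULL 
Le Guin | NULL 
Asimov  | NULL 
Borges  | 47434
Borges  | 74812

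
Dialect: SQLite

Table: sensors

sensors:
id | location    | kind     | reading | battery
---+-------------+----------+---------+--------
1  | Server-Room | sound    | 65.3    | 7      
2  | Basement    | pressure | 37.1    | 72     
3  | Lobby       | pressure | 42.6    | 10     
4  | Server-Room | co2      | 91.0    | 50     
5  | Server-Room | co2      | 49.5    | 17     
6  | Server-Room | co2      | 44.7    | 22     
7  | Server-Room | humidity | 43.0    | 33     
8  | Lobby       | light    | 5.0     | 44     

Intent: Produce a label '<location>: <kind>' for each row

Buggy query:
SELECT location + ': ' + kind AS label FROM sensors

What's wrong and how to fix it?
Bug: '+' is numeric addition; on text columns SQLite converts them to 0 instead of concatenating

Fix: Replace + with || to concatenate text

Corrected query:
SELECT location || ': ' || kind AS label FROM sensors

Result:
label                
---------------------
Server-Room: sound   
Basement: pressure   
Lobby: pressure      
Server-Room: co2     
Server-Room: co2     
Server-Room: co2     
Server-Room: humidity
Lobby: light         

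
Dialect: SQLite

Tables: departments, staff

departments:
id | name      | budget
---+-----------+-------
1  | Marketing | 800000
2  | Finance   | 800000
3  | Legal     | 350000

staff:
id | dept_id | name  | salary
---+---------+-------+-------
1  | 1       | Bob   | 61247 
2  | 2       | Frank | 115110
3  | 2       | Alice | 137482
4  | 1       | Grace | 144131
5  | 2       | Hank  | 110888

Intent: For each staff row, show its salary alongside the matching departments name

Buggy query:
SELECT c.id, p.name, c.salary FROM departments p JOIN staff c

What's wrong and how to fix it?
Bug: JOIN with no ON clause produces a cartesian product; every staff row pairs with every departments row

Fix: Add ON c.dept_id = p.id to the JOIN

Corrected query:
SELECT c.id, p.name, c.salary FROM departments p JOIN staff c ON c.dept_id = p.id

Result:
id | name      | salary
---+-----------+-------
1  | Marketing | 61247 
2  | Finance   | 115110
3  | Finance   | 137482
4  | Marketing | 144131
5  | Finance   | 110888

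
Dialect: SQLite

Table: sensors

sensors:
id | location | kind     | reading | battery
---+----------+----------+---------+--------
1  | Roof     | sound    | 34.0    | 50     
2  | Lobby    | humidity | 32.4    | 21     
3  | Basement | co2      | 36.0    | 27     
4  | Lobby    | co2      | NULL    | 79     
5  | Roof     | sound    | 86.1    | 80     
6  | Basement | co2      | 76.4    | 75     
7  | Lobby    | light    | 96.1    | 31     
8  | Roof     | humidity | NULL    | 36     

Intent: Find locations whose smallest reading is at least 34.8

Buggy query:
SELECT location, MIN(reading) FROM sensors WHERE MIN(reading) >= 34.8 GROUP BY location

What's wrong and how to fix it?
Bug: MIN() in WHERE is a misuse of aggregate

Fix: Replace WHERE with HAVING after the GROUP BY

Corrected query:
SELECT location, MIN(reading) FROM sensors GROUP BY location HAVING MIN(reading) >= 34.8

Result:
location | MIN(reading)
---------+-------------
Basement | 36          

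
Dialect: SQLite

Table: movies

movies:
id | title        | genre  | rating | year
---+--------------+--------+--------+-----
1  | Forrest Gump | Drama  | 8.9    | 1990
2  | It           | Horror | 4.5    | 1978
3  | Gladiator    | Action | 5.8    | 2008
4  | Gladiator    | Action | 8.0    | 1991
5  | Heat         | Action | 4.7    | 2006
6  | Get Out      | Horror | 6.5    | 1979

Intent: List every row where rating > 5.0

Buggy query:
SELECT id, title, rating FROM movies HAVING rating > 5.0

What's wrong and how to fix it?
Bug: This is a non-aggregate query (no GROUP BY, no aggregates), so in SQLite the HAVING clause is invalid here; a row-level condition belongs in WHERE

Fix: Replace HAVING with WHERE since the condition applies to individual rows

Corrected query:
SELECT id, title, rating FROM movies WHERE rating > 5.0

Result:
id | title        | rating
---+--------------+-------
1  | Forrest Gump | 8.9   
3  | Gladiator    | 5.8   
4  | Gladiator    | 8     
6  | Get Out      | 6.5   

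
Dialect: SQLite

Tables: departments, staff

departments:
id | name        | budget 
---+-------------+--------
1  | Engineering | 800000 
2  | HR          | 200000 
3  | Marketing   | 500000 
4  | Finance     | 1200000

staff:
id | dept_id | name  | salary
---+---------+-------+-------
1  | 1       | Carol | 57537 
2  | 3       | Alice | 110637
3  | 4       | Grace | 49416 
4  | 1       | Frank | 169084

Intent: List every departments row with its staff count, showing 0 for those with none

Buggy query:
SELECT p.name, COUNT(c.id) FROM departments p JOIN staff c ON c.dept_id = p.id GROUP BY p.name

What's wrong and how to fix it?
Bug: INNER JOIN drops departments rows that have no matching staff rows

Fix: Switch to LEFT JOIN to retain unmatched parent rows

Corrected query:
SELECT p.name, COUNT(c.id) FROM departments p LEFT JOIN staff c ON c.dept_id = p.id GROUP BY p.name

Result:
name        | COUNT(c.id)
------------+------------
Engineering | 2          
Finance     | 1          
HR          | 0          
Marketing   | 1          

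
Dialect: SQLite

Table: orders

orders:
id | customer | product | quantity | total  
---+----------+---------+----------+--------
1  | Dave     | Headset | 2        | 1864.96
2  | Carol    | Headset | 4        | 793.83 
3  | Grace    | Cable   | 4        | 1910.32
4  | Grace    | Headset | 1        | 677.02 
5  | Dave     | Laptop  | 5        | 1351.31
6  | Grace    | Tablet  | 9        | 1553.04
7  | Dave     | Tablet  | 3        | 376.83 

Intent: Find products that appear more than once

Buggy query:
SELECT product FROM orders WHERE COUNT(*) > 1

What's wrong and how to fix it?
Bug: COUNT(*) is an aggregate and cannot be used in WHERE

Fix: Group first, then use HAVING for the count condition

Corrected query:
SELECT product FROM orders GROUP BY product HAVING COUNT(*) > 1

Result:
product
-------
Headset
Tablet 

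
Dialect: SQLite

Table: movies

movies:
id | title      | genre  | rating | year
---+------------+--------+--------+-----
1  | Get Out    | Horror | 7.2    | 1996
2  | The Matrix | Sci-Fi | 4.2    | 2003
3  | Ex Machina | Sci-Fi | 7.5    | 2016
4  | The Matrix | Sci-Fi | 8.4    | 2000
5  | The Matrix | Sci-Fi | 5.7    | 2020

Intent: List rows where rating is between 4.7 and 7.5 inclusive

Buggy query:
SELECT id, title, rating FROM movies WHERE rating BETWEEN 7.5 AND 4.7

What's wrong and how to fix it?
Bug: The bounds are reversed; BETWEEN a AND b requires a <= b to match anything

Fix: Swap the bounds so the smaller value comes first

Corrected query:
SELECT id, title, rating FROM movies WHERE rating BETWEEN 4.7 AND 7.5

Result:
id | title      | rating
---+------------+-------
1  | Get Out    | 7.2   
3  | Ex Machina | 7.5   
5  | The Matrix | 5.7   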